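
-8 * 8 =-64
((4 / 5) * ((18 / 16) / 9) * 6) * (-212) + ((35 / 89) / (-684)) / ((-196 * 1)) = -1084079783 / 8522640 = -127.20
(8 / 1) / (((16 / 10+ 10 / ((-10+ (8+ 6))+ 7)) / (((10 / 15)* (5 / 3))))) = 2200 / 621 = 3.54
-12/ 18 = -2/ 3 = -0.67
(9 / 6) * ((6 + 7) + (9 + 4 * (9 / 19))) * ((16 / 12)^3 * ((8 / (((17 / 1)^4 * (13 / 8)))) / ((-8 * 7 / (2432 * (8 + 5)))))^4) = 109563642103413604352 / 1051519695241285361005929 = 0.00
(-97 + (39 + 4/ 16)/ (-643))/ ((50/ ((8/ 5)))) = -249641/ 80375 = -3.11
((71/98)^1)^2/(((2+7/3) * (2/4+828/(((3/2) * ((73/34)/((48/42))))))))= 1103979/2682525482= 0.00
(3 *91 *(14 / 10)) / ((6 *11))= 637 / 110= 5.79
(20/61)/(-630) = -2/3843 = -0.00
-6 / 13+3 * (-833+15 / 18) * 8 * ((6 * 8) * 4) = -49850118 / 13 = -3834624.46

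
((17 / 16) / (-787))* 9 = -153 / 12592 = -0.01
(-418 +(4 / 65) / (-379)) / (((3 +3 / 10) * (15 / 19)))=-130434164 / 812955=-160.44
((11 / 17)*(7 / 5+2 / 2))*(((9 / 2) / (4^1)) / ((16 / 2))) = 297 / 1360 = 0.22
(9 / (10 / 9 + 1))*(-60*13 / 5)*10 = -126360 / 19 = -6650.53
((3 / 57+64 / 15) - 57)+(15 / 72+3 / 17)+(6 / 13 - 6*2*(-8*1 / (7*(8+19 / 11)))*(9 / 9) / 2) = -6432185271 / 125802040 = -51.13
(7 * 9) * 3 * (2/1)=378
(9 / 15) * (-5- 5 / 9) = -10 / 3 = -3.33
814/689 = 1.18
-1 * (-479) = 479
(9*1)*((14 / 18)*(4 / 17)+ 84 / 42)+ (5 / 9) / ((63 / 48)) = 64486 / 3213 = 20.07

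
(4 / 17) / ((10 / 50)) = 20 / 17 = 1.18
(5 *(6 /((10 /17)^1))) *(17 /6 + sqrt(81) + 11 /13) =646.65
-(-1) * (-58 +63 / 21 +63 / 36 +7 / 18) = -52.86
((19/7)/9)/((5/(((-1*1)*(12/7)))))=-76/735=-0.10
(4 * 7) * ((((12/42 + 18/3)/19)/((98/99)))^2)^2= 90010151567424/257687198474503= 0.35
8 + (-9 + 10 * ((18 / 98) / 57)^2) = -866671 / 866761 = -1.00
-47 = -47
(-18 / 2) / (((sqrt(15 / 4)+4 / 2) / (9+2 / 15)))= -3288 / 5+822 * sqrt(15) / 5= -20.88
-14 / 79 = -0.18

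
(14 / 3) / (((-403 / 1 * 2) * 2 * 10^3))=-7 / 2418000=-0.00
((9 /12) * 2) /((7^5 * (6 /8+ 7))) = 6 /521017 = 0.00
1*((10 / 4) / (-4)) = -5 / 8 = -0.62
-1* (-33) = 33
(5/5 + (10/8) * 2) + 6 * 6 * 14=1015/2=507.50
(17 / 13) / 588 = 17 / 7644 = 0.00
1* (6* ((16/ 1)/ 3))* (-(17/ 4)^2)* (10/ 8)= -1445/ 2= -722.50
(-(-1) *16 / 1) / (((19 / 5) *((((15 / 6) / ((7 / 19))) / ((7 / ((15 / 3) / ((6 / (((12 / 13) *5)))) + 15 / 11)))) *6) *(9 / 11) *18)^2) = 23763455716 / 4271097607713225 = 0.00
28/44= 7/11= 0.64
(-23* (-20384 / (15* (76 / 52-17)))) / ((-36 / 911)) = 50901.88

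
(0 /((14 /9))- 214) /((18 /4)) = -428 /9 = -47.56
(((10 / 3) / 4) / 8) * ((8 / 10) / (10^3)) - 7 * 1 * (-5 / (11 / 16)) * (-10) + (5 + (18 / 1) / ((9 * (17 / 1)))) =-503.97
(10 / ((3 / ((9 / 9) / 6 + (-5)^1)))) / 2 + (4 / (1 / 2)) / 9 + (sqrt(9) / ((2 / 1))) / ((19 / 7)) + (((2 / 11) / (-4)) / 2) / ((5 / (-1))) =-82883 / 12540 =-6.61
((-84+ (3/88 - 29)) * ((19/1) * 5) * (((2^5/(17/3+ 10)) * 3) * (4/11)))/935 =-27198576/1063469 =-25.58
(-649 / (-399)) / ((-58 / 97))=-62953 / 23142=-2.72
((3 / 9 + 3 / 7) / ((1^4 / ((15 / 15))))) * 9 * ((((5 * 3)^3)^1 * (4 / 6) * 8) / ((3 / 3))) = 123428.57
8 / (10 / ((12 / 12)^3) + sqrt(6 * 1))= 0.64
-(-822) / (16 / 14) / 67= 2877 / 268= 10.74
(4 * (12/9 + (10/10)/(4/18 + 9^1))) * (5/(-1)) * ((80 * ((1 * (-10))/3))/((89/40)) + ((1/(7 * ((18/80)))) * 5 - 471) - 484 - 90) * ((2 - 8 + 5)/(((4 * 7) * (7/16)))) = -187068150800/68411007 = -2734.47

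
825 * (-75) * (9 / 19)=-556875 / 19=-29309.21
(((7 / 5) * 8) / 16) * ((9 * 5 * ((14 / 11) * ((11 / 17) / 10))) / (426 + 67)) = 441 / 83810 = 0.01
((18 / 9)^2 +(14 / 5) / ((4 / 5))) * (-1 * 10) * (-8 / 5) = 120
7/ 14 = 1/ 2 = 0.50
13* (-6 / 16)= -39 / 8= -4.88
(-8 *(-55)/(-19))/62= -0.37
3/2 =1.50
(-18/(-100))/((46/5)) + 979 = 450349/460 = 979.02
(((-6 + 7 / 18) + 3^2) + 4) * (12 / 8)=133 / 12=11.08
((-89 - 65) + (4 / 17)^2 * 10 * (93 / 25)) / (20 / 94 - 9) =10319038 / 596785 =17.29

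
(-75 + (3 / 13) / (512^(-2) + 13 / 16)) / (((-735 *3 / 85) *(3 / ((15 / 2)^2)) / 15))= 25860217875 / 31923892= 810.06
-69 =-69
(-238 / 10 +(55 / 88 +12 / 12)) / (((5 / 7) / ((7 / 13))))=-43463 / 2600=-16.72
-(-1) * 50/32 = 25/16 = 1.56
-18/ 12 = -3/ 2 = -1.50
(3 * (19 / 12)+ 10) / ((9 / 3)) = 59 / 12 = 4.92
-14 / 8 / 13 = -0.13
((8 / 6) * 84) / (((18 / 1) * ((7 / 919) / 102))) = 249968 / 3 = 83322.67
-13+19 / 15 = -176 / 15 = -11.73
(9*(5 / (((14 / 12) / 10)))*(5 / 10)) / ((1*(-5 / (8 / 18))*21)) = -40 / 49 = -0.82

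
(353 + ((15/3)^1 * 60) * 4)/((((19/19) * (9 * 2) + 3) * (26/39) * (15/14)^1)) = 1553/15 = 103.53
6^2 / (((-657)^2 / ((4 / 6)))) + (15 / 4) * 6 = 6474751 / 287766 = 22.50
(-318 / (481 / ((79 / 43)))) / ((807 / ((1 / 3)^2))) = -8374 / 50073543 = -0.00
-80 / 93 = -0.86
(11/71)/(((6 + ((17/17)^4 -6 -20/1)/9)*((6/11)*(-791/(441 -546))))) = 5445/465334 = 0.01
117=117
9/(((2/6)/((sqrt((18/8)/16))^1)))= 81/8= 10.12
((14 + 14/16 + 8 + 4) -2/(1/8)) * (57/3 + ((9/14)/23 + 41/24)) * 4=2323625/2576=902.03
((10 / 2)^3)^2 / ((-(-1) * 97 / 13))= 203125 / 97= 2094.07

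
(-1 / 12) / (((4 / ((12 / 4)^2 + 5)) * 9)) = -7 / 216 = -0.03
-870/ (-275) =174/ 55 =3.16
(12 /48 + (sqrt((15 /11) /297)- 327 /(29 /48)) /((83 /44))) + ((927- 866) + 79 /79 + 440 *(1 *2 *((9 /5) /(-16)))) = -3116325 /9628 + 4 *sqrt(5) /249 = -323.64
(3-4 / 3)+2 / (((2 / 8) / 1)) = 29 / 3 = 9.67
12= 12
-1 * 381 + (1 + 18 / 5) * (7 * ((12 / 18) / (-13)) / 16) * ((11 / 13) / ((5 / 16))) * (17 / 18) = -43492682 / 114075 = -381.26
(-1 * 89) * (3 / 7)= -38.14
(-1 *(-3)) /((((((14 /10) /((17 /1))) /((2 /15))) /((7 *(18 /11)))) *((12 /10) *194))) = 255 /1067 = 0.24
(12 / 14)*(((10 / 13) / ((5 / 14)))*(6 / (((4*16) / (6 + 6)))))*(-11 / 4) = -297 / 52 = -5.71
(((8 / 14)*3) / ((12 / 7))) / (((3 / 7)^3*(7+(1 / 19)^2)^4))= 5825362123063 / 1102737243635712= 0.01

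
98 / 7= 14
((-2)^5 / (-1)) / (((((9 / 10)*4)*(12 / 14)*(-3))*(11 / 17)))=-4760 / 891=-5.34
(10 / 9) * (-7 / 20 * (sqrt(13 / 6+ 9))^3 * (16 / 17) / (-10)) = 469 * sqrt(402) / 6885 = 1.37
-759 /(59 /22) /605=-138 /295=-0.47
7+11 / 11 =8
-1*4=-4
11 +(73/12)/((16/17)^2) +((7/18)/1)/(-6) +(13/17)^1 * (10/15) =8607169/470016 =18.31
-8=-8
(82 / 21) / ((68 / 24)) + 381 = 45503 / 119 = 382.38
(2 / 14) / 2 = 1 / 14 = 0.07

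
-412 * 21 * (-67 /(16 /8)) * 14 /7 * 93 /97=53910612 /97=555779.51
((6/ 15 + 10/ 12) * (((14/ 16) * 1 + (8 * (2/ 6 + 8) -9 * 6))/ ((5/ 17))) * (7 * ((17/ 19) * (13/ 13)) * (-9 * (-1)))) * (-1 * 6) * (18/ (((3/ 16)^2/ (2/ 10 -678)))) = 633160417344/ 95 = 6664846498.36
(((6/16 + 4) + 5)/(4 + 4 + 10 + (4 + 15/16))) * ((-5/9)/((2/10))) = -1250/1101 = -1.14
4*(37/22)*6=444/11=40.36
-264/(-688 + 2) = 132/343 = 0.38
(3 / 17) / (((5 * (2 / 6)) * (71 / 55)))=99 / 1207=0.08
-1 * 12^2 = -144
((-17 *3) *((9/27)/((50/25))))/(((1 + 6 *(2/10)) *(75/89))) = -4.58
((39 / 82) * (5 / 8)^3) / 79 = 4875 / 3316736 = 0.00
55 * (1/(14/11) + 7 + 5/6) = 9955/21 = 474.05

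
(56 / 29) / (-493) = -56 / 14297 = -0.00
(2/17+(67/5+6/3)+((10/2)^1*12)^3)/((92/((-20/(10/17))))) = -18361319/230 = -79831.82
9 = 9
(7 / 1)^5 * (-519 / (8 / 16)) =-17445666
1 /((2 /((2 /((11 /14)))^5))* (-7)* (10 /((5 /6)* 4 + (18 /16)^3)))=-17544107 /4831530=-3.63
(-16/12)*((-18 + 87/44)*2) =470/11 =42.73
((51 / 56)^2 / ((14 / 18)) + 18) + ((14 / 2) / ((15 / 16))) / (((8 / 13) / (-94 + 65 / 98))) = -1113.42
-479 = -479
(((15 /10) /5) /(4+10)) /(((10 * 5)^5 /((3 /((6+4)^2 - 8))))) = 9 /4025000000000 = 0.00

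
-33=-33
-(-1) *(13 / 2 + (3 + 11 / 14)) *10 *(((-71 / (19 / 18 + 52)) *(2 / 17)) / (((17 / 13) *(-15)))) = 1594944 / 1931965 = 0.83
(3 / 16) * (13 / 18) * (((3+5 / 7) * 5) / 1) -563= -188323 / 336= -560.49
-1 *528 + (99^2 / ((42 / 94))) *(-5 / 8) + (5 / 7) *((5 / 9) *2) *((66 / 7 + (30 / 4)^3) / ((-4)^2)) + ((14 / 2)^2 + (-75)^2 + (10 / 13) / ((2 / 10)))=-1044291721 / 122304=-8538.49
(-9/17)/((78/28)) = -42/221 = -0.19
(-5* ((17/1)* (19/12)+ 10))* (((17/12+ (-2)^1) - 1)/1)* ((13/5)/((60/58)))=3173209/4320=734.54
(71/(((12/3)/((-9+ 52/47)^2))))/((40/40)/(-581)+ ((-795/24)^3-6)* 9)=-726762098048/214992677013125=-0.00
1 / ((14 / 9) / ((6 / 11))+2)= 27 / 131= 0.21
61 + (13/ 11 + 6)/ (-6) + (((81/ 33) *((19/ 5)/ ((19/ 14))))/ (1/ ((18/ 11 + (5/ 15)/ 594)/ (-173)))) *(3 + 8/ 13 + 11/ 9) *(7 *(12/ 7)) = 1372215263/ 24491610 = 56.03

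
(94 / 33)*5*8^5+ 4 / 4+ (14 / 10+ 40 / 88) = 77005271 / 165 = 466698.61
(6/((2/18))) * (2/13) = 108/13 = 8.31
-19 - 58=-77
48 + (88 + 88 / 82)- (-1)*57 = 194.07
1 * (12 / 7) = 12 / 7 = 1.71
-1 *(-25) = 25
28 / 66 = 14 / 33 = 0.42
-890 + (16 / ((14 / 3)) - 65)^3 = -80368261 / 343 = -234309.80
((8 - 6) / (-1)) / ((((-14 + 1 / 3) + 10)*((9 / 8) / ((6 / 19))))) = 32 / 209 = 0.15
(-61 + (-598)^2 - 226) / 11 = 357317 / 11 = 32483.36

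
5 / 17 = 0.29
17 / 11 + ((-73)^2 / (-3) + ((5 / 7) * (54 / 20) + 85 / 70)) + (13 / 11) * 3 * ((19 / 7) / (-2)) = -820723 / 462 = -1776.46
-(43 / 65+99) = -6478 / 65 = -99.66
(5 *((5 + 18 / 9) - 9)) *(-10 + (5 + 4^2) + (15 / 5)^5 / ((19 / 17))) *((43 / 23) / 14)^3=-61617925 / 11327477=-5.44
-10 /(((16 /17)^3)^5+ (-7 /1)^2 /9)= -257618074635883421370 /150635023065442596641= -1.71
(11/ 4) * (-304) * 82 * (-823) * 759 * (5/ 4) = 53526858330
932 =932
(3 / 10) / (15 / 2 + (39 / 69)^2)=1587 / 41365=0.04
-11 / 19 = -0.58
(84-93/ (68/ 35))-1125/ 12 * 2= -10293/ 68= -151.37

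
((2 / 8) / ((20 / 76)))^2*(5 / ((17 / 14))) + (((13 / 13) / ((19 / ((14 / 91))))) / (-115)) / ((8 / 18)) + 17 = 16005527 / 772616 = 20.72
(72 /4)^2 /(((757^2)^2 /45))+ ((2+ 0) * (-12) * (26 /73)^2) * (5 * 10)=-266386038794794380 /1749964498460929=-152.22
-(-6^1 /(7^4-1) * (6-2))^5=0.00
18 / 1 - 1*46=-28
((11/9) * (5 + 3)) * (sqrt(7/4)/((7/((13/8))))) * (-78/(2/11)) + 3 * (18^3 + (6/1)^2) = 17604 - 20449 * sqrt(7)/42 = 16315.83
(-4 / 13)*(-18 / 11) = 72 / 143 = 0.50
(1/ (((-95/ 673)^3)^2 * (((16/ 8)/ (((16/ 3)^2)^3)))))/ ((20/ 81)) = 194858921405156874518528/ 33079135078125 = 5890689733.72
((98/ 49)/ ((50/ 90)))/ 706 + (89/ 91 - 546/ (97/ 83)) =-7263433882/ 15579655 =-466.21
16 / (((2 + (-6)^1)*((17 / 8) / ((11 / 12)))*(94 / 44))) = -1936 / 2397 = -0.81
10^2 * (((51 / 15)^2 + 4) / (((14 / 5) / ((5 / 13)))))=19450 / 91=213.74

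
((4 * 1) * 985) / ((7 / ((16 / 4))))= 15760 / 7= 2251.43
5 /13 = 0.38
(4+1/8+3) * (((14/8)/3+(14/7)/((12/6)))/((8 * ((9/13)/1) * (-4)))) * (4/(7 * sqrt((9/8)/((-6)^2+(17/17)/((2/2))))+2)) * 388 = -16843177/26748+3186547 * sqrt(74)/71328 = -245.39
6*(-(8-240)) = 1392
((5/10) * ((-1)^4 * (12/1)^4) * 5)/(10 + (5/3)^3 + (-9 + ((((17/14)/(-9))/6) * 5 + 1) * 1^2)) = 39191040/4927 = 7954.34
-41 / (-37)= 41 / 37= 1.11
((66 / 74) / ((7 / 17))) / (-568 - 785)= -0.00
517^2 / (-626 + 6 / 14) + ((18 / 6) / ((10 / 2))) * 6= -9276293 / 21895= -423.67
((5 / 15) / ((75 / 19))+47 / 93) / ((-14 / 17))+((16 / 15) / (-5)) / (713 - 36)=-23684429 / 33054525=-0.72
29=29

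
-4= -4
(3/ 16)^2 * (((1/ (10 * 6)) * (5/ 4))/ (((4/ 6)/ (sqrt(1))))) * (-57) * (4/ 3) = -171/ 2048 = -0.08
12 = 12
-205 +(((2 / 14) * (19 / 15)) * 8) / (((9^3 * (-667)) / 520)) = -2093291923 / 10211103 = -205.00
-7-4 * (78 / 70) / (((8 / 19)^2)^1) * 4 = -15059 / 140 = -107.56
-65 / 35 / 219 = -13 / 1533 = -0.01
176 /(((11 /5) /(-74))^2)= 2190400 /11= 199127.27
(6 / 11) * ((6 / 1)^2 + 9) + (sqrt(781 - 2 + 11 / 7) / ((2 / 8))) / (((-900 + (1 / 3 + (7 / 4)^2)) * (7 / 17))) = 270 / 11 - 6528 * sqrt(9562) / 2108813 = 24.24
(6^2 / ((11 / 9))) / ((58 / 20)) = 3240 / 319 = 10.16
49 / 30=1.63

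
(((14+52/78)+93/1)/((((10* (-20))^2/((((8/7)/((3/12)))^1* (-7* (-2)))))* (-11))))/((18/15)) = -0.01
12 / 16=3 / 4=0.75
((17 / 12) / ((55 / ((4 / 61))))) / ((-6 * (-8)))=17 / 483120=0.00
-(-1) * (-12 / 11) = -12 / 11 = -1.09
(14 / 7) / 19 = 2 / 19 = 0.11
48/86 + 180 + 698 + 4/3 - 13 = 111829/129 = 866.89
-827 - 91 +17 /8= -7327 /8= -915.88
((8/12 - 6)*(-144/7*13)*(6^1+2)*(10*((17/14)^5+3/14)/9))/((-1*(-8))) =1596509200/352947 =4523.37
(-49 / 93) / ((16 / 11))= -539 / 1488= -0.36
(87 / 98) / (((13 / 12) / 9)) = 4698 / 637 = 7.38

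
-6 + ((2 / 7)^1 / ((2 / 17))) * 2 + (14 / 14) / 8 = -57 / 56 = -1.02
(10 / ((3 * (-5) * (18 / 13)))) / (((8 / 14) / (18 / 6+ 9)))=-91 / 9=-10.11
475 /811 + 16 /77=49551 /62447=0.79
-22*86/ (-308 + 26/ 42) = 39732/ 6455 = 6.16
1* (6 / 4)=3 / 2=1.50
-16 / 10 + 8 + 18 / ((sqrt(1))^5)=122 / 5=24.40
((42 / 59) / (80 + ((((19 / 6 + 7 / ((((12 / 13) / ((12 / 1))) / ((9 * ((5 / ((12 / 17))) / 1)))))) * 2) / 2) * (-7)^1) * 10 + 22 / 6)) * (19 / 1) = -532 / 15978203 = -0.00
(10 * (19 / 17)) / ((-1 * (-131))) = 190 / 2227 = 0.09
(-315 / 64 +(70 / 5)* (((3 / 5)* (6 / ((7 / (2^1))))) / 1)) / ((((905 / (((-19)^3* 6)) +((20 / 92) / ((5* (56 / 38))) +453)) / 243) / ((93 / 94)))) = 227075127165999 / 45143078255840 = 5.03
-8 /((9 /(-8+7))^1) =8 /9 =0.89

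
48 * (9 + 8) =816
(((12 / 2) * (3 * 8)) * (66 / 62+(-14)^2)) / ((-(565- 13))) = -51.41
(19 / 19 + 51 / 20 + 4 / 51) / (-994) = -3701 / 1013880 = -0.00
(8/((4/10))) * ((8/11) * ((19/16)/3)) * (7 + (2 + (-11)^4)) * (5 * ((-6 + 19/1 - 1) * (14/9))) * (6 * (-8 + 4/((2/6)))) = 6235040000/33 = 188940606.06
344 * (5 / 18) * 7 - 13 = 5903 / 9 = 655.89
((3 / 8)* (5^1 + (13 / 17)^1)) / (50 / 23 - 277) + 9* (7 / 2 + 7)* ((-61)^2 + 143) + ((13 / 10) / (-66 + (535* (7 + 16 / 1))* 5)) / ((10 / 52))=1640483186284431 / 4492652900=365147.99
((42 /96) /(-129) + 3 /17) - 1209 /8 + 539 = 13615831 /35088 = 388.05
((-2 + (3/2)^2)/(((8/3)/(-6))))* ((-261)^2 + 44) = -613485/16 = -38342.81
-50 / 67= -0.75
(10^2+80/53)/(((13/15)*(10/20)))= 161400/689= 234.25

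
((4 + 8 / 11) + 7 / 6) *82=15949 / 33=483.30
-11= -11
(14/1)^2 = 196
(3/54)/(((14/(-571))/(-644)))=13133/9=1459.22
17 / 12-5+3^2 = 65 / 12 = 5.42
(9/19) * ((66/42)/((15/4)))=132/665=0.20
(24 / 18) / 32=1 / 24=0.04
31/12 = 2.58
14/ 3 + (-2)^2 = 26/ 3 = 8.67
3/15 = 1/5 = 0.20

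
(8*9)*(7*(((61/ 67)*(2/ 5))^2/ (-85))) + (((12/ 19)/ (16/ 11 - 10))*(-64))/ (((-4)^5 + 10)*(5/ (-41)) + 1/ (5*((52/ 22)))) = -4203484397190048/ 5618344713557375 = -0.75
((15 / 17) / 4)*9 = 135 / 68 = 1.99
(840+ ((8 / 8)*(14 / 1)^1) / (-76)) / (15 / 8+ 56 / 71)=315.28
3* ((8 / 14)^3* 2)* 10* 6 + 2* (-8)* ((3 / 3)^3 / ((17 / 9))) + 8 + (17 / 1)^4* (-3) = -250496.30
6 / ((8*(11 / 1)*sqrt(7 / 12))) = 0.09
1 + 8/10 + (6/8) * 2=33/10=3.30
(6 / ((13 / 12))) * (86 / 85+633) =3880152 / 1105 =3511.45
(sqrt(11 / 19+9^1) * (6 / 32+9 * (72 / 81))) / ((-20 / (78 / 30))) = -1703 * sqrt(3458) / 30400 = -3.29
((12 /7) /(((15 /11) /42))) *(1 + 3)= 1056 /5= 211.20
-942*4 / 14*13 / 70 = -12246 / 245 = -49.98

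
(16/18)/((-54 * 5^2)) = -4/6075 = -0.00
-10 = -10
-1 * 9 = -9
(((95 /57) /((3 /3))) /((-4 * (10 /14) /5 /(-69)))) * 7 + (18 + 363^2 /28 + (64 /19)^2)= 31052443 /5054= 6144.13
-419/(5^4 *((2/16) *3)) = -3352/1875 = -1.79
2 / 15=0.13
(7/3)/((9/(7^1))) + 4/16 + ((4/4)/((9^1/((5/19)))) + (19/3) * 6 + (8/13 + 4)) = 1192669/26676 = 44.71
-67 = -67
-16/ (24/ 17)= -34/ 3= -11.33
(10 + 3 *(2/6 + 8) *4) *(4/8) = 55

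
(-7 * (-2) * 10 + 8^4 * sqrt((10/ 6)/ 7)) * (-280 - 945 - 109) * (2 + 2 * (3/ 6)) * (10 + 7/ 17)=-967139328 * sqrt(105)/ 119 - 99169560/ 17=-89112739.48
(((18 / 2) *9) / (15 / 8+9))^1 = 216 / 29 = 7.45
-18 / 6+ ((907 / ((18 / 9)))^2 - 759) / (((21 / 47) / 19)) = 731914157 / 84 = 8713263.77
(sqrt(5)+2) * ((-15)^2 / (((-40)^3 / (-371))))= 3339 / 1280+3339 * sqrt(5) / 2560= 5.53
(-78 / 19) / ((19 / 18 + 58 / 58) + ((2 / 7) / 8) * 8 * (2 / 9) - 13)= 3276 / 8683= 0.38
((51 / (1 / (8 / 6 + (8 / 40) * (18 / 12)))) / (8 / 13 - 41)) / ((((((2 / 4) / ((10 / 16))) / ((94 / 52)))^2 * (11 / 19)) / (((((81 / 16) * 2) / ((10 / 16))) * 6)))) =-404558469 / 228800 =-1768.18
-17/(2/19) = -323/2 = -161.50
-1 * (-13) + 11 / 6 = 14.83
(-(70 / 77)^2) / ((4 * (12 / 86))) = -1075 / 726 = -1.48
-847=-847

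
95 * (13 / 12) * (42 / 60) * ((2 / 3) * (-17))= -29393 / 36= -816.47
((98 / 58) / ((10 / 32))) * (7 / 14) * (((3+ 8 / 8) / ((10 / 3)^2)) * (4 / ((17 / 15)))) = 42336 / 12325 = 3.43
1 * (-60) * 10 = -600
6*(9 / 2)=27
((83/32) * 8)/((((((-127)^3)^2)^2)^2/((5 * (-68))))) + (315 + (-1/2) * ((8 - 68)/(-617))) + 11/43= 2592024129369990550197398534013319308183491497957184048637/8223239185369046648378511848825468734542034429810033571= 315.21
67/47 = 1.43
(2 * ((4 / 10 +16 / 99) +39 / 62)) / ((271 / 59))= 2155919 / 4158495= 0.52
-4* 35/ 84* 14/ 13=-70/ 39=-1.79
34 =34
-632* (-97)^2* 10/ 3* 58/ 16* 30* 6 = -12933611400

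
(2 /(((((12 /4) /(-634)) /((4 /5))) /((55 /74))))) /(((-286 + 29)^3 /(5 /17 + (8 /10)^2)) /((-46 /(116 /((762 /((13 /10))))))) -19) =-64698467504 /20121289460479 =-0.00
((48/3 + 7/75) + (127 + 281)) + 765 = 89182/75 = 1189.09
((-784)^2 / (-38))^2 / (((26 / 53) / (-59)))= -147673356099584 / 4693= -31466728339.99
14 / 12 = 7 / 6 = 1.17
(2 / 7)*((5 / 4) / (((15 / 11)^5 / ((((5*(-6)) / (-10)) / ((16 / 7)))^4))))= 55240493 / 245760000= 0.22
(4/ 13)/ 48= 1/ 156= 0.01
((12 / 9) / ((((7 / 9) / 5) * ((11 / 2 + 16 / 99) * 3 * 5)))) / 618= 0.00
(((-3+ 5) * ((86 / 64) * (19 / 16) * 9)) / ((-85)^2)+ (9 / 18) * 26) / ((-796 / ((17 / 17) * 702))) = -8442305703 / 736140800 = -11.47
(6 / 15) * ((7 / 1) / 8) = 7 / 20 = 0.35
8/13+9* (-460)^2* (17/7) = 420872456/91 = 4624972.04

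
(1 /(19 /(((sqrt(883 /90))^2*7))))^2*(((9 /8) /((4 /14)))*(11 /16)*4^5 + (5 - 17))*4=7029676024 /48735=144242.86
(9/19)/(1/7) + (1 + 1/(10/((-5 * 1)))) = 3.82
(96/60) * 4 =32/5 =6.40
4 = 4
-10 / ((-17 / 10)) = 100 / 17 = 5.88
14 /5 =2.80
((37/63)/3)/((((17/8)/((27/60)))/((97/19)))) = 7178/33915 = 0.21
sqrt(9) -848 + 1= -844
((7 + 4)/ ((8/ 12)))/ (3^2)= 11/ 6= 1.83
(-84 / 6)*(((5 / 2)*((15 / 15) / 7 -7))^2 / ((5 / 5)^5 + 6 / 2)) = -7200 / 7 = -1028.57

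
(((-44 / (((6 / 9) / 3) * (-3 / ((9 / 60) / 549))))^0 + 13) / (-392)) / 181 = -1 / 5068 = -0.00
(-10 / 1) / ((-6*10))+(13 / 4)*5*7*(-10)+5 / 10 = -6821 / 6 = -1136.83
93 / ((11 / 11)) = 93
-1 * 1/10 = -0.10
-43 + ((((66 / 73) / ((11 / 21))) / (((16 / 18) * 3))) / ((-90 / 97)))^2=-42.51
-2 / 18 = -1 / 9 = -0.11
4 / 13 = 0.31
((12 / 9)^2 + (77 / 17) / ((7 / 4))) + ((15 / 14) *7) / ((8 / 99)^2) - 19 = 22206703 / 19584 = 1133.92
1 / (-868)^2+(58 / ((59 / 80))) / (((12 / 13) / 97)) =1102078490417 / 133356048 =8264.18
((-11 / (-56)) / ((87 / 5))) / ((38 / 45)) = 825 / 61712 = 0.01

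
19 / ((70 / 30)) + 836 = 5909 / 7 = 844.14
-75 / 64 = -1.17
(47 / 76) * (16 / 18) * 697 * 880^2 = 50737139200 / 171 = 296708416.37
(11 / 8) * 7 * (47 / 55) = 329 / 40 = 8.22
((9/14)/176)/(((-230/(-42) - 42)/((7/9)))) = -21/269984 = -0.00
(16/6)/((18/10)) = 40/27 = 1.48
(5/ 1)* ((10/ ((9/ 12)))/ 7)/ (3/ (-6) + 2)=6.35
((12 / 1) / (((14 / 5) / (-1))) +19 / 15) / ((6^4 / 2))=-317 / 68040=-0.00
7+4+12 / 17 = 199 / 17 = 11.71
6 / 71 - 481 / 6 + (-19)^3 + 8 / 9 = -8867011 / 1278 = -6938.19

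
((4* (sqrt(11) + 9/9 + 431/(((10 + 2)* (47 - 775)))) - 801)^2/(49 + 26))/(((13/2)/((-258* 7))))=-130384409892571/55364400 + 299465588* sqrt(11)/12675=-2276662.38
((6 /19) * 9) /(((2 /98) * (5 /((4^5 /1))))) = 2709504 /95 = 28521.09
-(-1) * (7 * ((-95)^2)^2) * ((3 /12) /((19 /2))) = 30008125 /2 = 15004062.50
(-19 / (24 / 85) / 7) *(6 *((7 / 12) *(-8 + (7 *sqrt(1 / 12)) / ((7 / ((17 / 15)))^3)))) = 1615 / 6 -1586899 *sqrt(3) / 9525600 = 268.88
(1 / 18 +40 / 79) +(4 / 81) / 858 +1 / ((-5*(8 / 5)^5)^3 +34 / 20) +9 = 410466167342437653443 / 42927101581454572482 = 9.56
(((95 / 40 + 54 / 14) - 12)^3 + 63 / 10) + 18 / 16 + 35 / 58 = -183.86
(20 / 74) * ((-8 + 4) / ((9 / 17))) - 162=-54626 / 333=-164.04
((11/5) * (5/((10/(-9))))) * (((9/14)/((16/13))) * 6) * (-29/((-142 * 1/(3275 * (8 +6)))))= -660057255/2272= -290518.16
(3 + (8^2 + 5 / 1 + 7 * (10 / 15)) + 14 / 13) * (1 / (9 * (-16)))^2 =0.00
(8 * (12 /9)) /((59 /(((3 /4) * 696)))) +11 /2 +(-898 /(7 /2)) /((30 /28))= -139.59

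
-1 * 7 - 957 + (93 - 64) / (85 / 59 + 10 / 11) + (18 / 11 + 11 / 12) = -191054903 / 201300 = -949.11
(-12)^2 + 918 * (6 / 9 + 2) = 2592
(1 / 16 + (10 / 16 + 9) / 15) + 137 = 33049 / 240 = 137.70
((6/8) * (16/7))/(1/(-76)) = -912/7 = -130.29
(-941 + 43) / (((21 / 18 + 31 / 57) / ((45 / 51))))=-102372 / 221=-463.22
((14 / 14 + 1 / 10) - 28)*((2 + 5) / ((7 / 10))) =-269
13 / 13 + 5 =6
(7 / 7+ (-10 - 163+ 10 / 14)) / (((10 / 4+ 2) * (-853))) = 2398 / 53739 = 0.04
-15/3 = -5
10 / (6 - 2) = 5 / 2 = 2.50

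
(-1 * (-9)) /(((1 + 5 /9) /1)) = 81 /14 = 5.79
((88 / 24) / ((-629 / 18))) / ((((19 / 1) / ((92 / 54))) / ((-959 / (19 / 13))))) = 12616604 / 2043621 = 6.17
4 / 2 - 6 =-4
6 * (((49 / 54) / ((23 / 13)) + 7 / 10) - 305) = -1886518 / 1035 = -1822.72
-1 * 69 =-69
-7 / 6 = -1.17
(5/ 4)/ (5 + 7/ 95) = 475/ 1928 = 0.25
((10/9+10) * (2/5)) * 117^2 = 60840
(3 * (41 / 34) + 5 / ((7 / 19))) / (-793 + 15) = -4091 / 185164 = -0.02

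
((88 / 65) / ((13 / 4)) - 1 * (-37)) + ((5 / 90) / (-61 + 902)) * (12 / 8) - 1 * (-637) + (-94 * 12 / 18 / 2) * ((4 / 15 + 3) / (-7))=3525566699 / 5116644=689.04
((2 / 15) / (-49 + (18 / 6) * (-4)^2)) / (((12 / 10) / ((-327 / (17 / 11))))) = 1199 / 51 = 23.51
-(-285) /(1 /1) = 285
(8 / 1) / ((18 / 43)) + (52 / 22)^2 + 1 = 27985 / 1089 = 25.70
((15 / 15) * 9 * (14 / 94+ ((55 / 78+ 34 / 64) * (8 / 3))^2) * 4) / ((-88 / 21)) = -794031497 / 8387808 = -94.66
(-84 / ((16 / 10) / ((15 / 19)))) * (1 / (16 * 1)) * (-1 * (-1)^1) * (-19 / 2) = 1575 / 64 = 24.61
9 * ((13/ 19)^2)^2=257049/ 130321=1.97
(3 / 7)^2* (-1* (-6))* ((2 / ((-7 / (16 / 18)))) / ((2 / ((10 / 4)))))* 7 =-120 / 49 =-2.45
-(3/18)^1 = -0.17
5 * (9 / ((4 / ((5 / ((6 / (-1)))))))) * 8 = -75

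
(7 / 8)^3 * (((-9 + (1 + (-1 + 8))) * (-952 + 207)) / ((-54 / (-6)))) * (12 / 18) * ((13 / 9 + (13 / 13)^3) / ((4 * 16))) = 1.41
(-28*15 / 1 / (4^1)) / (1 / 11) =-1155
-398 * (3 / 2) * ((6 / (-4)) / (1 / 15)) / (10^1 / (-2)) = -5373 / 2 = -2686.50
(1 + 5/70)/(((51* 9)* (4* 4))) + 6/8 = 25709/34272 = 0.75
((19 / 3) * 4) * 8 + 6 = 626 / 3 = 208.67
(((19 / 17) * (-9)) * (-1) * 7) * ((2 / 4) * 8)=4788 / 17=281.65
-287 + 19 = -268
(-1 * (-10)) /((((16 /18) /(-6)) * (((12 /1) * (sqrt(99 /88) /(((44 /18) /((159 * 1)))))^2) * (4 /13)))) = -7865 /2047761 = -0.00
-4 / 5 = -0.80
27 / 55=0.49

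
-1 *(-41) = 41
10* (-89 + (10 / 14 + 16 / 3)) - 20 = -17840 / 21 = -849.52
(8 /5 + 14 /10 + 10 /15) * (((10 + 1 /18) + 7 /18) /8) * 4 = 517 /27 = 19.15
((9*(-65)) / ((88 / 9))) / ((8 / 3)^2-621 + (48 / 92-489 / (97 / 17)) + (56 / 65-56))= 0.08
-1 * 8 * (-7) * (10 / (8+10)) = 280 / 9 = 31.11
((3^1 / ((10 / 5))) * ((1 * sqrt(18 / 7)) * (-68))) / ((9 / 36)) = -1224 * sqrt(14) / 7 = -654.26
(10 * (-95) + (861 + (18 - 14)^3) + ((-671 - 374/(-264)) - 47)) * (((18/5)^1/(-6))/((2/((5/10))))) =8899/80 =111.24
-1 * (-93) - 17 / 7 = 634 / 7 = 90.57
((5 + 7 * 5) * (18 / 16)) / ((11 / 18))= 810 / 11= 73.64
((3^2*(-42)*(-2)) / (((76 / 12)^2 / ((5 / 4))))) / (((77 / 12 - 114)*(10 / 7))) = -71442 / 466051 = -0.15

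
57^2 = 3249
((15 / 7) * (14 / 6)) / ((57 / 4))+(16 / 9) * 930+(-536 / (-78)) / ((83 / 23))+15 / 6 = 203954827 / 123006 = 1658.09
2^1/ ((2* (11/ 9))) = 9/ 11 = 0.82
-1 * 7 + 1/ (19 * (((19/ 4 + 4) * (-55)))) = -256029/ 36575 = -7.00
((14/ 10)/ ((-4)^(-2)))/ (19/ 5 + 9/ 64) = 7168/ 1261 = 5.68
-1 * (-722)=722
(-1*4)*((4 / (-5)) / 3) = 16 / 15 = 1.07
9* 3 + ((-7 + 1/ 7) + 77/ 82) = 12101/ 574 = 21.08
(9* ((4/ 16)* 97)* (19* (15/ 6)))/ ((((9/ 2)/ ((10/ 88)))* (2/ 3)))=138225/ 352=392.68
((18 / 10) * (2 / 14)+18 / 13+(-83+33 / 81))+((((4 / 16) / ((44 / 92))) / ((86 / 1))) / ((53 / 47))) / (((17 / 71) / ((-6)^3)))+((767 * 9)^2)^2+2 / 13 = 2270656779685195.34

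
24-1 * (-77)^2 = -5905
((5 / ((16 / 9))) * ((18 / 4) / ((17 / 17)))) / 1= 405 / 32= 12.66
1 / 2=0.50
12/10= 6/5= 1.20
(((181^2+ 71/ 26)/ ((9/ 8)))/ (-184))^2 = 725660348449/ 28965924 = 25052.21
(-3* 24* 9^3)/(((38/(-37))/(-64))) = -62145792/19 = -3270831.16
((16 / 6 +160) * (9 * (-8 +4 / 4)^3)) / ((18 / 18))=-502152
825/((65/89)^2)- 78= 248211/169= 1468.70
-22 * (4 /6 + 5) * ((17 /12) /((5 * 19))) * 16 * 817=-1093576 /45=-24301.69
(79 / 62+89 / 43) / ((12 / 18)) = 26745 / 5332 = 5.02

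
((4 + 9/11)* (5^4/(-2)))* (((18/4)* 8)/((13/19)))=-11328750/143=-79222.03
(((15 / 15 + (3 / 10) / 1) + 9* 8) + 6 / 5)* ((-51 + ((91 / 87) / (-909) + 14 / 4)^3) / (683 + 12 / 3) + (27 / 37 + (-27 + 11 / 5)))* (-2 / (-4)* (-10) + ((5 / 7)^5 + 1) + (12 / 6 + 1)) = 1763482242272821521855518987 / 1207424600374416737118120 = 1460.53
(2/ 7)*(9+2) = 22/ 7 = 3.14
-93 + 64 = -29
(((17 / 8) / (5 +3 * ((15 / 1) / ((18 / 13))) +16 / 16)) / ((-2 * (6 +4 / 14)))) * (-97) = 1649 / 3872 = 0.43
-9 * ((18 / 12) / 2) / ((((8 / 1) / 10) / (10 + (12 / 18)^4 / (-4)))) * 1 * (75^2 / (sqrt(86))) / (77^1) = -3778125 * sqrt(86) / 52976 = -661.37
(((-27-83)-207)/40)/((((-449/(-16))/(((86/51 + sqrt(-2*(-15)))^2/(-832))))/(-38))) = -257260399/607281480-258989*sqrt(30)/5953740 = -0.66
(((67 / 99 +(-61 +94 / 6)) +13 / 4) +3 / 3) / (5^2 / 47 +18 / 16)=-1504094 / 61677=-24.39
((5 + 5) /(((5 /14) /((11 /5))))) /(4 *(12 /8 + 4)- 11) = 28 /5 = 5.60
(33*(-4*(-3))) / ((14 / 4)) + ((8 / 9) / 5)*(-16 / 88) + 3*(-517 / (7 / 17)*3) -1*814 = -5940511 / 495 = -12001.03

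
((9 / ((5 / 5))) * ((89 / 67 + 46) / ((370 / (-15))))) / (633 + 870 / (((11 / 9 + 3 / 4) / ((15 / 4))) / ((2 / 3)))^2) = -143865099 / 16919923658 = -0.01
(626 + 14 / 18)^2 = 31820881 / 81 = 392850.38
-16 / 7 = -2.29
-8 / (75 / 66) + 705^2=12425449 / 25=497017.96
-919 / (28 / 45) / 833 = -1.77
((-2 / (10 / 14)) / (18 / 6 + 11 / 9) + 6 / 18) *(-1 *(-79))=-7426 / 285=-26.06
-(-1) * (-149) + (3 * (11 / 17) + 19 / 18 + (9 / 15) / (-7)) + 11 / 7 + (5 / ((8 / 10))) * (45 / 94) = -284958829 / 2013480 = -141.53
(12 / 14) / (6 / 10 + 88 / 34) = 510 / 1897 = 0.27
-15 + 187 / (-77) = -122 / 7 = -17.43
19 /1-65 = -46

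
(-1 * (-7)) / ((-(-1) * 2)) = 7 / 2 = 3.50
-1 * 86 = -86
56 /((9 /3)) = 56 /3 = 18.67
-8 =-8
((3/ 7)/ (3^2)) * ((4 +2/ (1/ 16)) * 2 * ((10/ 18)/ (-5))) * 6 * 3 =-48/ 7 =-6.86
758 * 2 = 1516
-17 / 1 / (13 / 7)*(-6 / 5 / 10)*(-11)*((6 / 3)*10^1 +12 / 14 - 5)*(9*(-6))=3362634 / 325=10346.57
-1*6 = -6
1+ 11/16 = 1.69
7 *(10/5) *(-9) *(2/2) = -126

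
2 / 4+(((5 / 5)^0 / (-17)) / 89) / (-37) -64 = -7109585 / 111962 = -63.50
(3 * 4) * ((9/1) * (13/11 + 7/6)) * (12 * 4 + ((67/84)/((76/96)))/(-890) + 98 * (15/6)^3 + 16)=105366921543/260414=404613.12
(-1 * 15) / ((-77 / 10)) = 150 / 77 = 1.95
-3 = -3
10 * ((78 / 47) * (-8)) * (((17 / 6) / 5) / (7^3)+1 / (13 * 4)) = -44696 / 16121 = -2.77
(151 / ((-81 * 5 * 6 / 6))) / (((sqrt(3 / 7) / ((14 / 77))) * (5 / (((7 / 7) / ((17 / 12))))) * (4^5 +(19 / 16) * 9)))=-19328 * sqrt(21) / 6268964625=-0.00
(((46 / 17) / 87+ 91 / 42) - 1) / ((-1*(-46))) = 1181 / 45356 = 0.03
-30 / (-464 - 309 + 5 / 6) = 0.04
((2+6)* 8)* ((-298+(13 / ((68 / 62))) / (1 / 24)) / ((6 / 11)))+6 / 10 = -404647 / 255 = -1586.85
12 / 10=6 / 5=1.20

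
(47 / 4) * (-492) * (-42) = 242802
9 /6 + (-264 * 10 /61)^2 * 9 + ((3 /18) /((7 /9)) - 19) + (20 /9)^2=35539818079 /2109807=16845.06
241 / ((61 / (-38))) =-9158 / 61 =-150.13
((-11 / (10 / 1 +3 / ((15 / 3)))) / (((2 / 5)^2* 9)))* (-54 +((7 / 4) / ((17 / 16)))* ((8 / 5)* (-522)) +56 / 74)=617895575 / 600066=1029.71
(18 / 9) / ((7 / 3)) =6 / 7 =0.86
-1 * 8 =-8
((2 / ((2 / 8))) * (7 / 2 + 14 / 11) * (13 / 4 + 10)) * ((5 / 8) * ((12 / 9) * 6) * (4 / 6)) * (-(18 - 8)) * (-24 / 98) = 318000 / 77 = 4129.87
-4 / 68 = -1 / 17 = -0.06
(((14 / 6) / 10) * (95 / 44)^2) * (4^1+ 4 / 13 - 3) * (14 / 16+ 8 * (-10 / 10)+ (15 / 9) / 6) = -105893935 / 10872576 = -9.74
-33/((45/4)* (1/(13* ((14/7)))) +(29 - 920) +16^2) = 3432/65995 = 0.05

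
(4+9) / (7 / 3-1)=9.75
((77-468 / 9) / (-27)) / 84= -25 / 2268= -0.01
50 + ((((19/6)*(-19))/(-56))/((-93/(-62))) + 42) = 46729/504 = 92.72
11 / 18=0.61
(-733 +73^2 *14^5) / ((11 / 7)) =20062443541 / 11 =1823858503.73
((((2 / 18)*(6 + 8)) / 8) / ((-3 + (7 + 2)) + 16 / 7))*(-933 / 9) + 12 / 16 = -10541 / 6264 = -1.68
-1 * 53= -53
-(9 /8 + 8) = -73 /8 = -9.12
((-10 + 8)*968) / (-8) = 242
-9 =-9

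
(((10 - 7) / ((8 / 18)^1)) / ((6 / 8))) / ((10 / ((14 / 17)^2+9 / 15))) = 16623 / 14450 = 1.15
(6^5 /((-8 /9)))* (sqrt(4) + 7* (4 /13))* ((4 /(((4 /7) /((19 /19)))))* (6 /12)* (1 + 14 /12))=-275562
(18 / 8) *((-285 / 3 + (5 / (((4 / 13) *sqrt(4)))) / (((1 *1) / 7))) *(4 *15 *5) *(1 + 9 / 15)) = -41175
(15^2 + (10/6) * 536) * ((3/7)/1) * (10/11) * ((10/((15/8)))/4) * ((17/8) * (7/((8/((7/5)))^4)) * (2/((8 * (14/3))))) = 0.43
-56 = -56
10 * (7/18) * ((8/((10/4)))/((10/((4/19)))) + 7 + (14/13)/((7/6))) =115129/3705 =31.07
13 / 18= 0.72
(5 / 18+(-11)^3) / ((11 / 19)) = -455107 / 198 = -2298.52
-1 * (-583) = 583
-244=-244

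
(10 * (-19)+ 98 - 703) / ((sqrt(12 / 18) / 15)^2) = -536625 / 2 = -268312.50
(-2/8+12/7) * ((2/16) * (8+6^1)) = 41/16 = 2.56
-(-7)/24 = 7/24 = 0.29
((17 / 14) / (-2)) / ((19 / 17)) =-0.54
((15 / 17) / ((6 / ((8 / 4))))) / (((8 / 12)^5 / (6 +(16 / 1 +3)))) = 30375 / 544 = 55.84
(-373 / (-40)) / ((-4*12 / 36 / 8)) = -55.95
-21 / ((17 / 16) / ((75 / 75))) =-336 / 17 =-19.76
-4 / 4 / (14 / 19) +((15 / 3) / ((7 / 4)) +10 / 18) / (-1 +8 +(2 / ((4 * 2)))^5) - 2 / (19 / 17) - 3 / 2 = -35690938 / 8581293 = -4.16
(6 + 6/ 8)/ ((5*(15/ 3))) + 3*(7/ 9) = 2.60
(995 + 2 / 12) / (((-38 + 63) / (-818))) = -2442139 / 75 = -32561.85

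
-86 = -86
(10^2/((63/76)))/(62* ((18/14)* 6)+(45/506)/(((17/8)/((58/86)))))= 175695850/696628917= 0.25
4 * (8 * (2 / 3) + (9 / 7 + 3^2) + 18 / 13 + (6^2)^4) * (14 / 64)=229269905 / 156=1469678.88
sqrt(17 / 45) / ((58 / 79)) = 79 *sqrt(85) / 870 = 0.84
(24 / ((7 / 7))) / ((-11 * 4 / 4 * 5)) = -24 / 55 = -0.44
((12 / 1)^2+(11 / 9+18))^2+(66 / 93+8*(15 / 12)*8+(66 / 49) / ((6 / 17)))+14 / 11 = 36173492840 / 1353429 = 26727.29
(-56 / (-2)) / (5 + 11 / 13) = 91 / 19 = 4.79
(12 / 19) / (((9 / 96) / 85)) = 10880 / 19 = 572.63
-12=-12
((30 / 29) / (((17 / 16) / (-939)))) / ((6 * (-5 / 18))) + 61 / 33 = 550.39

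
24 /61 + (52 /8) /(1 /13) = 84.89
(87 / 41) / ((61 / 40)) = 3480 / 2501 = 1.39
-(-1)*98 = 98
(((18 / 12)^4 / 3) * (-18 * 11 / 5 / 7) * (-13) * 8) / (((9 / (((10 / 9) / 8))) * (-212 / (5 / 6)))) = -715 / 11872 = -0.06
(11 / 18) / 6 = 11 / 108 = 0.10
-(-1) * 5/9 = 5/9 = 0.56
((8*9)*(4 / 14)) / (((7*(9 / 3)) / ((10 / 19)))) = 480 / 931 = 0.52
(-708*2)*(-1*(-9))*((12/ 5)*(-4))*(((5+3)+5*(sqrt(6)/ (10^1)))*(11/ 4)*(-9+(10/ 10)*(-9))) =-242237952/ 5 - 15139872*sqrt(6)/ 5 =-55864582.63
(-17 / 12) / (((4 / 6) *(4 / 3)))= -51 / 32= -1.59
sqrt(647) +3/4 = 26.19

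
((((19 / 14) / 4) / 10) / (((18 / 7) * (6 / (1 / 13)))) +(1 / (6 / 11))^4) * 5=3806717 / 67392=56.49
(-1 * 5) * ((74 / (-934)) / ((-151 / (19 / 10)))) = -703 / 141034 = -0.00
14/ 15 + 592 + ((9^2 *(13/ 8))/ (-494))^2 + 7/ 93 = 593.08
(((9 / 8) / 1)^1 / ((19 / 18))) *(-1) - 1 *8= -689 / 76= -9.07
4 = 4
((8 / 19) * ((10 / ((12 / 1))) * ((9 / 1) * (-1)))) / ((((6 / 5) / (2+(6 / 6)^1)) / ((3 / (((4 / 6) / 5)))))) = -3375 / 19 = -177.63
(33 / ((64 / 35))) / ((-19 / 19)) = -1155 / 64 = -18.05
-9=-9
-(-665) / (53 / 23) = 15295 / 53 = 288.58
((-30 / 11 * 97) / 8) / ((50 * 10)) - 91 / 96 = -26771 / 26400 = -1.01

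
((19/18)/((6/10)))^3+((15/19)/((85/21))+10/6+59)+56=6220620757/50860872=122.31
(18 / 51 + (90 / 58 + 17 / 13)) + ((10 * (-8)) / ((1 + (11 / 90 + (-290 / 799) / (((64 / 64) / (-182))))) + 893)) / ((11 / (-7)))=15894917195972 / 4867711247971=3.27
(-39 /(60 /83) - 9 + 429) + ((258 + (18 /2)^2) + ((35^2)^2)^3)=3379220508056641330.05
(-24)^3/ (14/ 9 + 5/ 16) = -1990656/ 269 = -7400.21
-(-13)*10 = 130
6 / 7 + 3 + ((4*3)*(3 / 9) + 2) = 69 / 7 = 9.86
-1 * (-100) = 100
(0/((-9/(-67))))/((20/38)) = 0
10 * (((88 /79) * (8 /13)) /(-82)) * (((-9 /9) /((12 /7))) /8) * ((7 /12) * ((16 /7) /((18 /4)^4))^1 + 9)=136452470 /2486376243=0.05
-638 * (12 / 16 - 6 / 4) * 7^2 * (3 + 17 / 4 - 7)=46893 / 8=5861.62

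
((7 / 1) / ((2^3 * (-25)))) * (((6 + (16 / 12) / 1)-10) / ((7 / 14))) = 14 / 75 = 0.19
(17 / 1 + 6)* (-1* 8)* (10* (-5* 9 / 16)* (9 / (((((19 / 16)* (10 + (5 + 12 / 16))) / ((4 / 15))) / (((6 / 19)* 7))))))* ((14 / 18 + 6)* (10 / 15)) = 7183360 / 1083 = 6632.83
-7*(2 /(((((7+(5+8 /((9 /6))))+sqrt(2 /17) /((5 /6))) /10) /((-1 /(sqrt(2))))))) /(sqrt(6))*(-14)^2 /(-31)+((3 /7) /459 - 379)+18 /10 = -2019901 /5355 - 37901500*sqrt(3) /4450639+154350*sqrt(102) /4450639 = -391.60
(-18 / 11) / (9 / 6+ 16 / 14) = -252 / 407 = -0.62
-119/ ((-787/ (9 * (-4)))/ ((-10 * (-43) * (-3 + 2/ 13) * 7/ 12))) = 39759090/ 10231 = 3886.14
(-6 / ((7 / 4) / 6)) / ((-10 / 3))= 216 / 35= 6.17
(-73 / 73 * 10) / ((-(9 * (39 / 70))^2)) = 49000 / 123201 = 0.40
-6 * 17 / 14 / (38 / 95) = -255 / 14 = -18.21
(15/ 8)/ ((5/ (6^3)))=81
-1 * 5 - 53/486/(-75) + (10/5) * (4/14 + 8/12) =-789379/255150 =-3.09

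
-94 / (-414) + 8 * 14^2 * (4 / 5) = 1298539 / 1035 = 1254.63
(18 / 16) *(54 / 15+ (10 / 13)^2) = 15939 / 3380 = 4.72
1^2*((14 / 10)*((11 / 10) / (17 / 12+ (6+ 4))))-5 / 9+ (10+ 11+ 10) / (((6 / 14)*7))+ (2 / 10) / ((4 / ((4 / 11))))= 3367303 / 339075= 9.93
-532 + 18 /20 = -5311 /10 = -531.10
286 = 286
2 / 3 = 0.67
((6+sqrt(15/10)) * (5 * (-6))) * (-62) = 930 * sqrt(6)+11160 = 13438.03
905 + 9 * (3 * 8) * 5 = 1985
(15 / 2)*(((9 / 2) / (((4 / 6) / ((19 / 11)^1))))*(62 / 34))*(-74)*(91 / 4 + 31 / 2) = -79435485 / 176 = -451337.98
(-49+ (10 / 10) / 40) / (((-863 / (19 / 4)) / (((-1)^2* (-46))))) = -856083 / 69040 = -12.40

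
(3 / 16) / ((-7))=-3 / 112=-0.03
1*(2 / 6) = 1 / 3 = 0.33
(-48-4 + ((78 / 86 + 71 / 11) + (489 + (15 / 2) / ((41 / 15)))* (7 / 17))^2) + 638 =19399187999984105 / 434758247044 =44620.63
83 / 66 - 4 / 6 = 13 / 22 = 0.59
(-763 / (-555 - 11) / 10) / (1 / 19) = 2.56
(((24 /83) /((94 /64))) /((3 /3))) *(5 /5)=768 /3901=0.20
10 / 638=5 / 319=0.02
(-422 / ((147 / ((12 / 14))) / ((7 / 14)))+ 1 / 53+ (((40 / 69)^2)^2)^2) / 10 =-11196243705641960743 / 93403406487382647390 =-0.12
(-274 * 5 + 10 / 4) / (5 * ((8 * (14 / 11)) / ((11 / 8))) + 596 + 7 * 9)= -330935 / 168438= -1.96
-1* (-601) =601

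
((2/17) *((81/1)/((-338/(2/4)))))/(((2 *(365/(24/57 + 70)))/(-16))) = 433512/19924255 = 0.02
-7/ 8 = -0.88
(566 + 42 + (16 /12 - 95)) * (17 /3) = 26231 /9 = 2914.56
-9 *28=-252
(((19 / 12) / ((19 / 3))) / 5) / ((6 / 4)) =1 / 30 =0.03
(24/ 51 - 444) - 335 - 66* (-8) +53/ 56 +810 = 533517/ 952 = 560.42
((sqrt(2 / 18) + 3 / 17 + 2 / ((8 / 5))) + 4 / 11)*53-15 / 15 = 250301 / 2244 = 111.54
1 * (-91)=-91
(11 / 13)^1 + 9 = 128 / 13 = 9.85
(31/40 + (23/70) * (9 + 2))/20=1229/5600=0.22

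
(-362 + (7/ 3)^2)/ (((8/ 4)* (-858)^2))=-3209/ 13250952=-0.00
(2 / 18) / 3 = 1 / 27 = 0.04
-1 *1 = -1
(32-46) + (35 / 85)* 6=-196 / 17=-11.53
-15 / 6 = -5 / 2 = -2.50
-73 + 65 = -8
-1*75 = -75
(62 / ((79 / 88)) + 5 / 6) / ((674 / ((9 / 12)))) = 33131 / 425968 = 0.08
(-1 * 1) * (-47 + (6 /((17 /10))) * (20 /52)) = 10087 /221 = 45.64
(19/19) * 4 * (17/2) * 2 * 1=68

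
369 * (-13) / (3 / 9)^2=-43173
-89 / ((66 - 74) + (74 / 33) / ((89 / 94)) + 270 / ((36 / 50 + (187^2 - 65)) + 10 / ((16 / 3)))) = 1824867917367 / 115312418260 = 15.83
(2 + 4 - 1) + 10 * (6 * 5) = 305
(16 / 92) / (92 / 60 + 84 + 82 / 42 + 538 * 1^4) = 35 / 125879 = 0.00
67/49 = 1.37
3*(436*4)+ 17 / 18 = 94193 / 18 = 5232.94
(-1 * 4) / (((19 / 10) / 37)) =-1480 / 19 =-77.89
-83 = -83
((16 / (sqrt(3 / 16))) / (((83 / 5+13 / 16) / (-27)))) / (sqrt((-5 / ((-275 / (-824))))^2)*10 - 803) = 33792*sqrt(3) / 667247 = 0.09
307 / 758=0.41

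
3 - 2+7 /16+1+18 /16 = 57 /16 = 3.56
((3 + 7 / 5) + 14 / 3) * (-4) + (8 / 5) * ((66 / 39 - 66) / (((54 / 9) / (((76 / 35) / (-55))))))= -404832 / 11375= -35.59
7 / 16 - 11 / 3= -3.23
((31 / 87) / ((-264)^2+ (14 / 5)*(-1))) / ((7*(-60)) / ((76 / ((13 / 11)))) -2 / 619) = -20052505 / 25628179729326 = -0.00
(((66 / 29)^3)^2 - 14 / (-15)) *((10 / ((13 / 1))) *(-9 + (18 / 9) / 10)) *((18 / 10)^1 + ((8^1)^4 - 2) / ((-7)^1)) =2241423993847344944 / 4059669165825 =552119.87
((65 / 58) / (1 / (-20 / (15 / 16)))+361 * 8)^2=62088678976 / 7569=8203022.72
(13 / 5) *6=15.60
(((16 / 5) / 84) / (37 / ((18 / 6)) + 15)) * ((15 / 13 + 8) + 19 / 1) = 732 / 18655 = 0.04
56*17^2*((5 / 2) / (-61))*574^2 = -13330598960 / 61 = -218534409.18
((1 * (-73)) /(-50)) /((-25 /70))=-511 /125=-4.09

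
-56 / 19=-2.95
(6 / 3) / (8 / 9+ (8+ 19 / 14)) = 252 / 1291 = 0.20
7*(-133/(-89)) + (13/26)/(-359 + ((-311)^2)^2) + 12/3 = 14.46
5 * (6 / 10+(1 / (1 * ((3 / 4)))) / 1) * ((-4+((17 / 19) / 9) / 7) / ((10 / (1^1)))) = -138359 / 35910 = -3.85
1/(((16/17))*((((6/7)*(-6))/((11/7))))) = -187/576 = -0.32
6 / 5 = 1.20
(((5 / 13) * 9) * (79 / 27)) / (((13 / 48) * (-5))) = -1264 / 169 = -7.48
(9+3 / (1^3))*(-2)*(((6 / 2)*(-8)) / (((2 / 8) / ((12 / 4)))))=6912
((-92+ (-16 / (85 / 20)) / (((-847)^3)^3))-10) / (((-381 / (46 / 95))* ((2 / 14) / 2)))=35792135712385420941188308185688 / 19721963708893409922151851403515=1.81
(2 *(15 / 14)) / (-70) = -3 / 98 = -0.03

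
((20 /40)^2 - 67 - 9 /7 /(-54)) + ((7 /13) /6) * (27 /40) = -66.67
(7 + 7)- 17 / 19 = 249 / 19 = 13.11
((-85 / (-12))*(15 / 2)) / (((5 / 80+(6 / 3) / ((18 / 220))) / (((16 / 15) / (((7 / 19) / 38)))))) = 5891520 / 24703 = 238.49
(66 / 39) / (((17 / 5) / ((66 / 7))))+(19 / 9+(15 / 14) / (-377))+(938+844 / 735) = 26736024061 / 28263690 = 945.95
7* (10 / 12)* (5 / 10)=35 / 12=2.92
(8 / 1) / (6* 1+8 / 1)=4 / 7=0.57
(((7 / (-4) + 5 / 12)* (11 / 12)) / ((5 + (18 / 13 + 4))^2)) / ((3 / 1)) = -1859 / 492075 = -0.00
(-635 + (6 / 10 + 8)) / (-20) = 783 / 25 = 31.32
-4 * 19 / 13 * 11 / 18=-3.57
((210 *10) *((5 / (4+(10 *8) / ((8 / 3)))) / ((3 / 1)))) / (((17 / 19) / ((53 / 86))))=881125 / 12427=70.90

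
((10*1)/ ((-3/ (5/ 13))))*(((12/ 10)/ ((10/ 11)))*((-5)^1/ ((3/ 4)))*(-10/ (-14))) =2200/ 273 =8.06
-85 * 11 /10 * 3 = -561 /2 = -280.50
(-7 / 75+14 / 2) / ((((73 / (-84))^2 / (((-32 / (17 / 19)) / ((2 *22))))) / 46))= -8518605312 / 24913075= -341.93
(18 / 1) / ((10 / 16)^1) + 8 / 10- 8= 108 / 5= 21.60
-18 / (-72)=0.25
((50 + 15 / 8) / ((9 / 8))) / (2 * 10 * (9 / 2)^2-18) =415 / 3483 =0.12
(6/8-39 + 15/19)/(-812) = 2847/61712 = 0.05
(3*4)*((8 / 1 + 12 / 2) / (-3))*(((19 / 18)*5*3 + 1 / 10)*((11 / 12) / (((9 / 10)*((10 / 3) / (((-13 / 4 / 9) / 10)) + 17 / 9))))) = 956956 / 95211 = 10.05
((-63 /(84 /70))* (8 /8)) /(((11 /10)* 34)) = -525 /374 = -1.40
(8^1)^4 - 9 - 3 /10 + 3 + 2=40917 /10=4091.70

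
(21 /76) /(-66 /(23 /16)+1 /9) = -4347 /720556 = -0.01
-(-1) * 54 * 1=54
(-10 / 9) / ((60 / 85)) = -1.57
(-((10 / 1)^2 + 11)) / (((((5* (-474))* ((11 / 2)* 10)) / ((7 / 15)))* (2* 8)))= 259 / 10428000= 0.00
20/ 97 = 0.21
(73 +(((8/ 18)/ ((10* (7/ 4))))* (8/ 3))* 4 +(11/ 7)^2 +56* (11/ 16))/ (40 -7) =1511399/ 436590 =3.46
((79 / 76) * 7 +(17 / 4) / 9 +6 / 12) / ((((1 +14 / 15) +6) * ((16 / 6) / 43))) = 86645 / 5168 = 16.77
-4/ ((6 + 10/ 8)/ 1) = -16/ 29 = -0.55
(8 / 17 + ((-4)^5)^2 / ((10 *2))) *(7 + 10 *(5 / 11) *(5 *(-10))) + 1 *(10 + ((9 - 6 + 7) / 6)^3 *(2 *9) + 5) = -32393935447 / 2805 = -11548640.09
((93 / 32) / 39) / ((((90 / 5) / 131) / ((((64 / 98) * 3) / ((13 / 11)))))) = 44671 / 49686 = 0.90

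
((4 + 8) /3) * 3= 12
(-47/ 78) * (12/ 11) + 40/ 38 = 0.40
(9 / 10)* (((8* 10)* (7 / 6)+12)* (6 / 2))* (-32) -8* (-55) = -43304 / 5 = -8660.80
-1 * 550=-550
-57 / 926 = -0.06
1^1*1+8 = 9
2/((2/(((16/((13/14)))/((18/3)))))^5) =1101463552/90224199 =12.21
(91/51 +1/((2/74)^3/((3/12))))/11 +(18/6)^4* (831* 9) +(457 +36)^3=270245160931/2244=120430107.37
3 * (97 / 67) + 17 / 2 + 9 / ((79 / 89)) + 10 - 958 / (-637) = 232551849 / 6743282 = 34.49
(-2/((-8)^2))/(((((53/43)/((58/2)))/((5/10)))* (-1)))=1247/3392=0.37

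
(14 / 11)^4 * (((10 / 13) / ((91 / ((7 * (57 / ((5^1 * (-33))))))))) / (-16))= 91238 / 27217619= 0.00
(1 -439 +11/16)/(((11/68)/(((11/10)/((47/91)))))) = -5757.64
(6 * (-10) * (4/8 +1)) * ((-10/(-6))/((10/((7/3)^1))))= -35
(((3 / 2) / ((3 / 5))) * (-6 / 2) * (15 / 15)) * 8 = -60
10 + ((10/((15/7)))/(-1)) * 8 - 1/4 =-331/12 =-27.58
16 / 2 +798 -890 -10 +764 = 670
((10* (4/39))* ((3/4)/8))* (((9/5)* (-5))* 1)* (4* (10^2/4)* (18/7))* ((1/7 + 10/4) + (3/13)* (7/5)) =-5465475/8281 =-660.00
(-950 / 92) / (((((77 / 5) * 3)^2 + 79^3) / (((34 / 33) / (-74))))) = 10625 / 36594620304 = 0.00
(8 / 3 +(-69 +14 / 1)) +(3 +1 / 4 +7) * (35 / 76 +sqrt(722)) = -43423 / 912 +779 * sqrt(2) / 4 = 227.81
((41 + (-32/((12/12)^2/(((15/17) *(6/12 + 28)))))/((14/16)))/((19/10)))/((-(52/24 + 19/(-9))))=18820980/2261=8324.18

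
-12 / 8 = -3 / 2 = -1.50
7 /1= 7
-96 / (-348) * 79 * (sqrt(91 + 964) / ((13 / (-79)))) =-49928 * sqrt(1055) / 377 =-4301.59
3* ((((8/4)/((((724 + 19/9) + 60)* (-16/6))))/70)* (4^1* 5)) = -81/99050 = -0.00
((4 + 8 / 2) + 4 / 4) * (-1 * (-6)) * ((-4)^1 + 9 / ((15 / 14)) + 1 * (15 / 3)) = 2538 / 5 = 507.60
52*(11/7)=572/7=81.71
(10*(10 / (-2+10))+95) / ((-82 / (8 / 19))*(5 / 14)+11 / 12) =-18060 / 11531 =-1.57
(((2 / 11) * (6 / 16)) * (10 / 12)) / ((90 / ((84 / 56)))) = 1 / 1056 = 0.00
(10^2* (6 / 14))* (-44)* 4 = -52800 / 7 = -7542.86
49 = 49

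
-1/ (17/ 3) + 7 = 116/ 17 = 6.82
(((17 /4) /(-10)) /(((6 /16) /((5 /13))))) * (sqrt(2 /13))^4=-68 /6591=-0.01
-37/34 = -1.09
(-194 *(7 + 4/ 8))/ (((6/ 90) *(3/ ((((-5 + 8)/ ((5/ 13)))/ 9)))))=-6305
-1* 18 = -18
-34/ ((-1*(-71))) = -34/ 71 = -0.48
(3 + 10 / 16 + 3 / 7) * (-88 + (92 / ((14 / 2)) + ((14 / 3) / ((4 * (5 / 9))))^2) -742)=-129097851 / 39200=-3293.31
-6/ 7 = -0.86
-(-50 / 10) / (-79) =-5 / 79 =-0.06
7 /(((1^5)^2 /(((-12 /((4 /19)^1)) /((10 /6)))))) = -1197 /5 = -239.40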